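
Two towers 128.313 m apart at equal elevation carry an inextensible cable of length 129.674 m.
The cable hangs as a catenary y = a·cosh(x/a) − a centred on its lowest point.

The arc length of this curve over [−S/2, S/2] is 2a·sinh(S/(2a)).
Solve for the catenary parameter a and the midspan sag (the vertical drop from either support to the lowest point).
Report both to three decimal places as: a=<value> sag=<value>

seed: a₀ = √(S³/(24(L−S))) = √(128.313³/(24·1.361)) = 254.314607
iter 1: u=0.252272  f(a)=+4.337e-03  f'(a)=-1.077e-02  a ← 254.314607 − (+4.337e-03/-1.077e-02) = 254.717275
iter 2: u=0.251873  f(a)=+1.032e-05  f'(a)=-1.072e-02  a ← 254.717275 − (+1.032e-05/-1.072e-02) = 254.718237
iter 3: u=0.251872  f(a)=+5.880e-11  f'(a)=-1.072e-02  a ← 254.718237 − (+5.880e-11/-1.072e-02) = 254.718237
iter 4: u=0.251872  f(a)=+0.000e+00  f'(a)=-1.072e-02  a ← 254.718237 − (+0.000e+00/-1.072e-02) = 254.718237
converged: |Δa| < 1e-12 after 4 iterations
sag = a·(cosh(S/(2a)) − 1) = 254.718237·(cosh(0.251872) − 1) = 8.122431
T_max/T_min = cosh(S/(2a)) = 1.031888

a=254.718 sag=8.122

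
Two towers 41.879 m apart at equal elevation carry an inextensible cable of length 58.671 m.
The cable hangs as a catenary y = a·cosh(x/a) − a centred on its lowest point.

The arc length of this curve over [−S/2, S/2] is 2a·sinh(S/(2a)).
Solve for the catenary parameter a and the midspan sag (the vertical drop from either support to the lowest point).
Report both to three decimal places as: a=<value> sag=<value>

a=14.247 sag=18.365

seed: a₀ = √(S³/(24(L−S))) = √(41.879³/(24·16.792)) = 13.500120
iter 1: u=1.551060  f(a)=+2.140e+00  f'(a)=-3.140e+00  a ← 13.500120 − (+2.140e+00/-3.140e+00) = 14.181519
iter 2: u=1.476534  f(a)=+1.727e-01  f'(a)=-2.652e+00  a ← 14.181519 − (+1.727e-01/-2.652e+00) = 14.246626
iter 3: u=1.469787  f(a)=+1.342e-03  f'(a)=-2.611e+00  a ← 14.246626 − (+1.342e-03/-2.611e+00) = 14.247141
iter 4: u=1.469734  f(a)=+8.255e-08  f'(a)=-2.610e+00  a ← 14.247141 − (+8.255e-08/-2.610e+00) = 14.247141
iter 5: u=1.469734  f(a)=+0.000e+00  f'(a)=-2.610e+00  a ← 14.247141 − (+0.000e+00/-2.610e+00) = 14.247141
converged: |Δa| < 1e-12 after 5 iterations
sag = a·(cosh(S/(2a)) − 1) = 14.247141·(cosh(1.469734) − 1) = 18.365013
T_max/T_min = cosh(S/(2a)) = 2.289031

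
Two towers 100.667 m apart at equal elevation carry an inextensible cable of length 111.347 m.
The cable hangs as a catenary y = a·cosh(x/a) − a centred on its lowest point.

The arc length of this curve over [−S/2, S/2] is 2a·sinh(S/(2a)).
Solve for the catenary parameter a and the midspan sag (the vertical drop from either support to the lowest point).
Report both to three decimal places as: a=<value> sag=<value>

a=64.067 sag=20.810

seed: a₀ = √(S³/(24(L−S))) = √(100.667³/(24·10.680)) = 63.086937
iter 1: u=0.797843  f(a)=+3.451e-01  f'(a)=-3.606e-01  a ← 63.086937 − (+3.451e-01/-3.606e-01) = 64.043926
iter 2: u=0.785922  f(a)=+8.010e-03  f'(a)=-3.441e-01  a ← 64.043926 − (+8.010e-03/-3.441e-01) = 64.067206
iter 3: u=0.785636  f(a)=+4.542e-06  f'(a)=-3.437e-01  a ← 64.067206 − (+4.542e-06/-3.437e-01) = 64.067219
iter 4: u=0.785636  f(a)=+1.464e-12  f'(a)=-3.437e-01  a ← 64.067219 − (+1.464e-12/-3.437e-01) = 64.067219
converged: |Δa| < 1e-12 after 4 iterations
sag = a·(cosh(S/(2a)) − 1) = 64.067219·(cosh(0.785636) − 1) = 20.810029
T_max/T_min = cosh(S/(2a)) = 1.324816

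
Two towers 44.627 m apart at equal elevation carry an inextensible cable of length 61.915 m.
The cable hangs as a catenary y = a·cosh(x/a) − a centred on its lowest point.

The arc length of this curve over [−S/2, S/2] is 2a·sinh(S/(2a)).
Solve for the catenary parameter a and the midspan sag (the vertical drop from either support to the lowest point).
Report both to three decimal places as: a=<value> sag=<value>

seed: a₀ = √(S³/(24(L−S))) = √(44.627³/(24·17.288)) = 14.635870
iter 1: u=1.524576  f(a)=+2.124e+00  f'(a)=-2.959e+00  a ← 14.635870 − (+2.124e+00/-2.959e+00) = 15.353655
iter 2: u=1.453302  f(a)=+1.662e-01  f'(a)=-2.512e+00  a ← 15.353655 − (+1.662e-01/-2.512e+00) = 15.419825
iter 3: u=1.447066  f(a)=+1.210e-03  f'(a)=-2.476e+00  a ← 15.419825 − (+1.210e-03/-2.476e+00) = 15.420314
iter 4: u=1.447020  f(a)=+6.508e-08  f'(a)=-2.476e+00  a ← 15.420314 − (+6.508e-08/-2.476e+00) = 15.420314
iter 5: u=1.447020  f(a)=+7.105e-15  f'(a)=-2.476e+00  a ← 15.420314 − (+7.105e-15/-2.476e+00) = 15.420314
converged: |Δa| < 1e-12 after 5 iterations
sag = a·(cosh(S/(2a)) − 1) = 15.420314·(cosh(1.447020) − 1) = 19.165129
T_max/T_min = cosh(S/(2a)) = 2.242849

a=15.420 sag=19.165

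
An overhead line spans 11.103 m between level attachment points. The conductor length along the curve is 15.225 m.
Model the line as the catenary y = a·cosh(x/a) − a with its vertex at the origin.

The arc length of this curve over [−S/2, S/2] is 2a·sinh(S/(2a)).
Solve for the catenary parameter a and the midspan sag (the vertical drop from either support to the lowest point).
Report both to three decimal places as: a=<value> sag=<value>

seed: a₀ = √(S³/(24(L−S))) = √(11.103³/(24·4.122)) = 3.719640
iter 1: u=1.492483  f(a)=+4.842e-01  f'(a)=-2.751e+00  a ← 3.719640 − (+4.842e-01/-2.751e+00) = 3.895653
iter 2: u=1.425050  f(a)=+3.649e-02  f'(a)=-2.351e+00  a ← 3.895653 − (+3.649e-02/-2.351e+00) = 3.911176
iter 3: u=1.419394  f(a)=+2.446e-04  f'(a)=-2.319e+00  a ← 3.911176 − (+2.446e-04/-2.319e+00) = 3.911282
iter 4: u=1.419356  f(a)=+1.115e-08  f'(a)=-2.319e+00  a ← 3.911282 − (+1.115e-08/-2.319e+00) = 3.911282
iter 5: u=1.419356  f(a)=+1.776e-15  f'(a)=-2.319e+00  a ← 3.911282 − (+1.776e-15/-2.319e+00) = 3.911282
converged: |Δa| < 1e-12 after 5 iterations
sag = a·(cosh(S/(2a)) − 1) = 3.911282·(cosh(1.419356) − 1) = 4.647239
T_max/T_min = cosh(S/(2a)) = 2.188163

a=3.911 sag=4.647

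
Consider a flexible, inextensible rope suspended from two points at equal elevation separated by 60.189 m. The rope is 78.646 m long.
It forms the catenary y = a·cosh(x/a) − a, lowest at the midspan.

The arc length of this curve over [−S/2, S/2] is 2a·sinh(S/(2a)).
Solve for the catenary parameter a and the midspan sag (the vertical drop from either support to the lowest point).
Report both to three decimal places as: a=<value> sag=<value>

a=23.143 sag=22.485

seed: a₀ = √(S³/(24(L−S))) = √(60.189³/(24·18.457)) = 22.186537
iter 1: u=1.356431  f(a)=+1.774e+00  f'(a)=-1.991e+00  a ← 22.186537 − (+1.774e+00/-1.991e+00) = 23.077799
iter 2: u=1.304046  f(a)=+1.125e-01  f'(a)=-1.746e+00  a ← 23.077799 − (+1.125e-01/-1.746e+00) = 23.142257
iter 3: u=1.300413  f(a)=+5.202e-04  f'(a)=-1.729e+00  a ← 23.142257 − (+5.202e-04/-1.729e+00) = 23.142557
iter 4: u=1.300396  f(a)=+1.124e-08  f'(a)=-1.729e+00  a ← 23.142557 − (+1.124e-08/-1.729e+00) = 23.142557
iter 5: u=1.300396  f(a)=+1.421e-14  f'(a)=-1.729e+00  a ← 23.142557 − (+1.421e-14/-1.729e+00) = 23.142557
converged: |Δa| < 1e-12 after 5 iterations
sag = a·(cosh(S/(2a)) − 1) = 23.142557·(cosh(1.300396) − 1) = 22.485025
T_max/T_min = cosh(S/(2a)) = 1.971588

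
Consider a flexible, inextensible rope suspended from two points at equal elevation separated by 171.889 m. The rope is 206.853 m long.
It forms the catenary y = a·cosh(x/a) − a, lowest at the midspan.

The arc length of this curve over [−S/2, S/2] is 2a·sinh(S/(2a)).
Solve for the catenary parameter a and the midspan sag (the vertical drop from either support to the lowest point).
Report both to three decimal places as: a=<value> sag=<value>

a=80.066 sag=50.730

seed: a₀ = √(S³/(24(L−S))) = √(171.889³/(24·34.964)) = 77.795764
iter 1: u=1.104745  f(a)=+2.197e+00  f'(a)=-1.013e+00  a ← 77.795764 − (+2.197e+00/-1.013e+00) = 79.963262
iter 2: u=1.074800  f(a)=+9.515e-02  f'(a)=-9.274e-01  a ← 79.963262 − (+9.515e-02/-9.274e-01) = 80.065862
iter 3: u=1.073423  f(a)=+1.964e-04  f'(a)=-9.236e-01  a ← 80.065862 − (+1.964e-04/-9.236e-01) = 80.066075
iter 4: u=1.073420  f(a)=+8.409e-10  f'(a)=-9.236e-01  a ← 80.066075 − (+8.409e-10/-9.236e-01) = 80.066075
iter 5: u=1.073420  f(a)=-2.842e-14  f'(a)=-9.236e-01  a ← 80.066075 − (-2.842e-14/-9.236e-01) = 80.066075
converged: |Δa| < 1e-12 after 5 iterations
sag = a·(cosh(S/(2a)) − 1) = 80.066075·(cosh(1.073420) − 1) = 50.730015
T_max/T_min = cosh(S/(2a)) = 1.633602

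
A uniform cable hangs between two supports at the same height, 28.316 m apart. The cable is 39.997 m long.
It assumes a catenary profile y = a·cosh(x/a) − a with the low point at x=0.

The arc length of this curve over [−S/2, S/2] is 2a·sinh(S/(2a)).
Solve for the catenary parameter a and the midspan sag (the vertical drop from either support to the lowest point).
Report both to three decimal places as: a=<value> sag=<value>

a=9.510 sag=12.634

seed: a₀ = √(S³/(24(L−S))) = √(28.316³/(24·11.681)) = 8.999165
iter 1: u=1.573257  f(a)=+1.534e+00  f'(a)=-3.298e+00  a ← 8.999165 − (+1.534e+00/-3.298e+00) = 9.464226
iter 2: u=1.495949  f(a)=+1.269e-01  f'(a)=-2.773e+00  a ← 9.464226 − (+1.269e-01/-2.773e+00) = 9.509996
iter 3: u=1.488749  f(a)=+1.042e-03  f'(a)=-2.728e+00  a ← 9.509996 − (+1.042e-03/-2.728e+00) = 9.510379
iter 4: u=1.488689  f(a)=+7.156e-08  f'(a)=-2.727e+00  a ← 9.510379 − (+7.156e-08/-2.727e+00) = 9.510379
iter 5: u=1.488689  f(a)=-7.105e-15  f'(a)=-2.727e+00  a ← 9.510379 − (-7.105e-15/-2.727e+00) = 9.510379
converged: |Δa| < 1e-12 after 5 iterations
sag = a·(cosh(S/(2a)) − 1) = 9.510379·(cosh(1.488689) − 1) = 12.634312
T_max/T_min = cosh(S/(2a)) = 2.328476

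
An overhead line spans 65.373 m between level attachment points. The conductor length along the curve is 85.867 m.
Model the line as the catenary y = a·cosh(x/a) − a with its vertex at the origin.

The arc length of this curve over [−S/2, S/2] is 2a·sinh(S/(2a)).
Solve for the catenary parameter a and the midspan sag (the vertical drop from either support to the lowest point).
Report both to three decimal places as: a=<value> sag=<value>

a=24.881 sag=24.741

seed: a₀ = √(S³/(24(L−S))) = √(65.373³/(24·20.494)) = 23.832996
iter 1: u=1.371481  f(a)=+2.016e+00  f'(a)=-2.066e+00  a ← 23.832996 − (+2.016e+00/-2.066e+00) = 24.808908
iter 2: u=1.317531  f(a)=+1.304e-01  f'(a)=-1.806e+00  a ← 24.808908 − (+1.304e-01/-1.806e+00) = 24.881122
iter 3: u=1.313707  f(a)=+6.296e-04  f'(a)=-1.789e+00  a ← 24.881122 − (+6.296e-04/-1.789e+00) = 24.881474
iter 4: u=1.313688  f(a)=+1.483e-08  f'(a)=-1.789e+00  a ← 24.881474 − (+1.483e-08/-1.789e+00) = 24.881474
iter 5: u=1.313688  f(a)=+0.000e+00  f'(a)=-1.789e+00  a ← 24.881474 − (+0.000e+00/-1.789e+00) = 24.881474
converged: |Δa| < 1e-12 after 5 iterations
sag = a·(cosh(S/(2a)) − 1) = 24.881474·(cosh(1.313688) − 1) = 24.740831
T_max/T_min = cosh(S/(2a)) = 1.994347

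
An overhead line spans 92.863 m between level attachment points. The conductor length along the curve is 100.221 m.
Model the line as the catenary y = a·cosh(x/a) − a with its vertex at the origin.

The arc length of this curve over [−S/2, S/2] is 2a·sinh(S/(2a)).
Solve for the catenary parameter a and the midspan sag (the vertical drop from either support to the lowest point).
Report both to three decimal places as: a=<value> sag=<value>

seed: a₀ = √(S³/(24(L−S))) = √(92.863³/(24·7.358)) = 67.340843
iter 1: u=0.689500  f(a)=+1.769e-01  f'(a)=-2.291e-01  a ← 67.340843 − (+1.769e-01/-2.291e-01) = 68.112989
iter 2: u=0.681683  f(a)=+3.089e-03  f'(a)=-2.212e-01  a ← 68.112989 − (+3.089e-03/-2.212e-01) = 68.126954
iter 3: u=0.681544  f(a)=+9.786e-07  f'(a)=-2.210e-01  a ← 68.126954 − (+9.786e-07/-2.210e-01) = 68.126958
iter 4: u=0.681544  f(a)=+1.137e-13  f'(a)=-2.210e-01  a ← 68.126958 − (+1.137e-13/-2.210e-01) = 68.126958
converged: |Δa| < 1e-12 after 4 iterations
sag = a·(cosh(S/(2a)) − 1) = 68.126958·(cosh(0.681544) − 1) = 16.444577
T_max/T_min = cosh(S/(2a)) = 1.241381

a=68.127 sag=16.445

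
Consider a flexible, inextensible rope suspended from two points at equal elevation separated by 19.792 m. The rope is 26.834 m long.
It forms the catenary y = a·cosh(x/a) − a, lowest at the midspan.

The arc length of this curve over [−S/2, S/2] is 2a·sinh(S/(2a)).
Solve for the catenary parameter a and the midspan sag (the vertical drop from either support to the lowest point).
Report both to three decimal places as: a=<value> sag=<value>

a=7.108 sag=8.075

seed: a₀ = √(S³/(24(L−S))) = √(19.792³/(24·7.042)) = 6.772997
iter 1: u=1.461096  f(a)=+7.910e-01  f'(a)=-2.559e+00  a ← 6.772997 − (+7.910e-01/-2.559e+00) = 7.082164
iter 2: u=1.397313  f(a)=+5.739e-02  f'(a)=-2.200e+00  a ← 7.082164 − (+5.739e-02/-2.200e+00) = 7.108253
iter 3: u=1.392184  f(a)=+3.543e-04  f'(a)=-2.173e+00  a ← 7.108253 − (+3.543e-04/-2.173e+00) = 7.108417
iter 4: u=1.392153  f(a)=+1.368e-08  f'(a)=-2.172e+00  a ← 7.108417 − (+1.368e-08/-2.172e+00) = 7.108417
iter 5: u=1.392153  f(a)=+3.553e-15  f'(a)=-2.172e+00  a ← 7.108417 − (+3.553e-15/-2.172e+00) = 7.108417
converged: |Δa| < 1e-12 after 5 iterations
sag = a·(cosh(S/(2a)) − 1) = 7.108417·(cosh(1.392153) − 1) = 8.075307
T_max/T_min = cosh(S/(2a)) = 2.136021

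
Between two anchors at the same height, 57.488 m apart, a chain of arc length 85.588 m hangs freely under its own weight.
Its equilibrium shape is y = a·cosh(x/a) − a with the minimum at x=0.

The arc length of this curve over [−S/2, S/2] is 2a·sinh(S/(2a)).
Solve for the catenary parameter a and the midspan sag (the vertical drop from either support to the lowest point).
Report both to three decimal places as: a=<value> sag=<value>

a=17.899 sag=28.488

seed: a₀ = √(S³/(24(L−S))) = √(57.488³/(24·28.100)) = 16.784446
iter 1: u=1.712538  f(a)=+4.420e+00  f'(a)=-4.439e+00  a ← 16.784446 − (+4.420e+00/-4.439e+00) = 17.780249
iter 2: u=1.616625  f(a)=+4.239e-01  f'(a)=-3.625e+00  a ← 17.780249 − (+4.239e-01/-3.625e+00) = 17.897197
iter 3: u=1.606062  f(a)=+4.812e-03  f'(a)=-3.543e+00  a ← 17.897197 − (+4.812e-03/-3.543e+00) = 17.898555
iter 4: u=1.605940  f(a)=+6.357e-07  f'(a)=-3.542e+00  a ← 17.898555 − (+6.357e-07/-3.542e+00) = 17.898555
iter 5: u=1.605940  f(a)=+1.421e-14  f'(a)=-3.542e+00  a ← 17.898555 − (+1.421e-14/-3.542e+00) = 17.898555
converged: |Δa| < 1e-12 after 5 iterations
sag = a·(cosh(S/(2a)) − 1) = 17.898555·(cosh(1.605940) − 1) = 28.487700
T_max/T_min = cosh(S/(2a)) = 2.591620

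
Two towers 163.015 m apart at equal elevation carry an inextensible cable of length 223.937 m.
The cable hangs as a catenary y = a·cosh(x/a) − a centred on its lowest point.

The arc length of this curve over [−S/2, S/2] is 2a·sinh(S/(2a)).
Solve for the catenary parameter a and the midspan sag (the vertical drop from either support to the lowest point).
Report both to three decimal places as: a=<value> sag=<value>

seed: a₀ = √(S³/(24(L−S))) = √(163.015³/(24·60.922)) = 54.431294
iter 1: u=1.497438  f(a)=+7.207e+00  f'(a)=-2.782e+00  a ← 54.431294 − (+7.207e+00/-2.782e+00) = 57.021409
iter 2: u=1.429419  f(a)=+5.463e-01  f'(a)=-2.375e+00  a ← 57.021409 − (+5.463e-01/-2.375e+00) = 57.251430
iter 3: u=1.423676  f(a)=+3.709e-03  f'(a)=-2.343e+00  a ← 57.251430 − (+3.709e-03/-2.343e+00) = 57.253013
iter 4: u=1.423637  f(a)=+1.735e-07  f'(a)=-2.343e+00  a ← 57.253013 − (+1.735e-07/-2.343e+00) = 57.253013
iter 5: u=1.423637  f(a)=-2.842e-14  f'(a)=-2.343e+00  a ← 57.253013 − (-2.842e-14/-2.343e+00) = 57.253013
converged: |Δa| < 1e-12 after 5 iterations
sag = a·(cosh(S/(2a)) − 1) = 57.253013·(cosh(1.423637) − 1) = 68.504104
T_max/T_min = cosh(S/(2a)) = 2.196515

a=57.253 sag=68.504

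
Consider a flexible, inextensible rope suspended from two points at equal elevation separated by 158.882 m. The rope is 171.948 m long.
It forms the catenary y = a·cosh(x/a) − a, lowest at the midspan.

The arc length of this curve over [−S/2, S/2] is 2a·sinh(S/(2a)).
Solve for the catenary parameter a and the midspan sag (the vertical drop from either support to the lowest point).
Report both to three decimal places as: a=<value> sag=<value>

a=114.462 sag=28.692

seed: a₀ = √(S³/(24(L−S))) = √(158.882³/(24·13.066)) = 113.092837
iter 1: u=0.702441  f(a)=+3.262e-01  f'(a)=-2.427e-01  a ← 113.092837 − (+3.262e-01/-2.427e-01) = 114.436905
iter 2: u=0.694190  f(a)=+5.906e-03  f'(a)=-2.340e-01  a ← 114.436905 − (+5.906e-03/-2.340e-01) = 114.462149
iter 3: u=0.694037  f(a)=+2.015e-06  f'(a)=-2.338e-01  a ← 114.462149 − (+2.015e-06/-2.338e-01) = 114.462157
iter 4: u=0.694037  f(a)=+2.274e-13  f'(a)=-2.338e-01  a ← 114.462157 − (+2.274e-13/-2.338e-01) = 114.462157
converged: |Δa| < 1e-12 after 4 iterations
sag = a·(cosh(S/(2a)) − 1) = 114.462157·(cosh(0.694037) − 1) = 28.692005
T_max/T_min = cosh(S/(2a)) = 1.250668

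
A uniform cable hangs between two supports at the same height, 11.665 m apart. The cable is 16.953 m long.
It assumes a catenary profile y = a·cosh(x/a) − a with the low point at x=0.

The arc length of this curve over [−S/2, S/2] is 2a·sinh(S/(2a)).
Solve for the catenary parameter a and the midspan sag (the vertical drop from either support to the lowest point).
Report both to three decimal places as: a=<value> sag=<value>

seed: a₀ = √(S³/(24(L−S))) = √(11.665³/(24·5.288)) = 3.536517
iter 1: u=1.649221  f(a)=+7.675e-01  f'(a)=-3.887e+00  a ← 3.536517 − (+7.675e-01/-3.887e+00) = 3.733975
iter 2: u=1.562008  f(a)=+6.897e-02  f'(a)=-3.217e+00  a ← 3.733975 − (+6.897e-02/-3.217e+00) = 3.755414
iter 3: u=1.553091  f(a)=+6.784e-04  f'(a)=-3.154e+00  a ← 3.755414 − (+6.784e-04/-3.154e+00) = 3.755629
iter 4: u=1.553002  f(a)=+6.707e-08  f'(a)=-3.154e+00  a ← 3.755629 − (+6.707e-08/-3.154e+00) = 3.755629
iter 5: u=1.553002  f(a)=+0.000e+00  f'(a)=-3.154e+00  a ← 3.755629 − (+0.000e+00/-3.154e+00) = 3.755629
converged: |Δa| < 1e-12 after 5 iterations
sag = a·(cosh(S/(2a)) − 1) = 3.755629·(cosh(1.553002) − 1) = 5.515606
T_max/T_min = cosh(S/(2a)) = 2.468624

a=3.756 sag=5.516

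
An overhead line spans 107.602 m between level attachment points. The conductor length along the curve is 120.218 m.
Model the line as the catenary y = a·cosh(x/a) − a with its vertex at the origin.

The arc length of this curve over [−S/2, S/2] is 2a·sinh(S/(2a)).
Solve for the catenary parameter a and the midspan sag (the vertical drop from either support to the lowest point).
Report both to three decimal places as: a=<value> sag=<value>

seed: a₀ = √(S³/(24(L−S))) = √(107.602³/(24·12.616)) = 64.145184
iter 1: u=0.838738  f(a)=+4.513e-01  f'(a)=-4.217e-01  a ← 64.145184 − (+4.513e-01/-4.217e-01) = 65.215199
iter 2: u=0.824976  f(a)=+1.154e-02  f'(a)=-4.004e-01  a ← 65.215199 − (+1.154e-02/-4.004e-01) = 65.244017
iter 3: u=0.824612  f(a)=+7.984e-06  f'(a)=-3.999e-01  a ← 65.244017 − (+7.984e-06/-3.999e-01) = 65.244037
iter 4: u=0.824612  f(a)=+3.837e-12  f'(a)=-3.999e-01  a ← 65.244037 − (+3.837e-12/-3.999e-01) = 65.244037
converged: |Δa| < 1e-12 after 4 iterations
sag = a·(cosh(S/(2a)) − 1) = 65.244037·(cosh(0.824612) − 1) = 23.468286
T_max/T_min = cosh(S/(2a)) = 1.359700

a=65.244 sag=23.468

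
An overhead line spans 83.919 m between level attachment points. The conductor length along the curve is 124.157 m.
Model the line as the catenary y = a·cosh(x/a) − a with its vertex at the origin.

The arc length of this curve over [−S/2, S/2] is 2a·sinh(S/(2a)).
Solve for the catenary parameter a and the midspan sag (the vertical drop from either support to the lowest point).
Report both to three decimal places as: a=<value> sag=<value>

a=26.352 sag=41.088

seed: a₀ = √(S³/(24(L−S))) = √(83.919³/(24·40.238)) = 24.738117
iter 1: u=1.696148  f(a)=+6.201e+00  f'(a)=-4.290e+00  a ← 24.738117 − (+6.201e+00/-4.290e+00) = 26.183368
iter 2: u=1.602525  f(a)=+5.849e-01  f'(a)=-3.516e+00  a ← 26.183368 − (+5.849e-01/-3.516e+00) = 26.349733
iter 3: u=1.592407  f(a)=+6.402e-03  f'(a)=-3.439e+00  a ← 26.349733 − (+6.402e-03/-3.439e+00) = 26.351594
iter 4: u=1.592295  f(a)=+7.855e-07  f'(a)=-3.439e+00  a ← 26.351594 − (+7.855e-07/-3.439e+00) = 26.351594
iter 5: u=1.592295  f(a)=+1.421e-14  f'(a)=-3.439e+00  a ← 26.351594 − (+1.421e-14/-3.439e+00) = 26.351594
converged: |Δa| < 1e-12 after 5 iterations
sag = a·(cosh(S/(2a)) − 1) = 26.351594·(cosh(1.592295) − 1) = 41.088355
T_max/T_min = cosh(S/(2a)) = 2.559236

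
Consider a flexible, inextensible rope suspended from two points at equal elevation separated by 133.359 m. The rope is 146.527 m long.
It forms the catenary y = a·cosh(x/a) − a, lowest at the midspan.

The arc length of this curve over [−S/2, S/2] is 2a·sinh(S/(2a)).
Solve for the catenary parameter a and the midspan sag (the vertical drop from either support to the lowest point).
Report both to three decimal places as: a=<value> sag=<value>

a=87.885 sag=26.532

seed: a₀ = √(S³/(24(L−S))) = √(133.359³/(24·13.168)) = 86.629930
iter 1: u=0.769705  f(a)=+3.956e-01  f'(a)=-3.224e-01  a ← 86.629930 − (+3.956e-01/-3.224e-01) = 87.857015
iter 2: u=0.758955  f(a)=+8.563e-03  f'(a)=-3.086e-01  a ← 87.857015 − (+8.563e-03/-3.086e-01) = 87.884763
iter 3: u=0.758715  f(a)=+4.208e-06  f'(a)=-3.083e-01  a ← 87.884763 − (+4.208e-06/-3.083e-01) = 87.884776
iter 4: u=0.758715  f(a)=+9.948e-13  f'(a)=-3.083e-01  a ← 87.884776 − (+9.948e-13/-3.083e-01) = 87.884776
converged: |Δa| < 1e-12 after 4 iterations
sag = a·(cosh(S/(2a)) − 1) = 87.884776·(cosh(0.758715) − 1) = 26.532331
T_max/T_min = cosh(S/(2a)) = 1.301899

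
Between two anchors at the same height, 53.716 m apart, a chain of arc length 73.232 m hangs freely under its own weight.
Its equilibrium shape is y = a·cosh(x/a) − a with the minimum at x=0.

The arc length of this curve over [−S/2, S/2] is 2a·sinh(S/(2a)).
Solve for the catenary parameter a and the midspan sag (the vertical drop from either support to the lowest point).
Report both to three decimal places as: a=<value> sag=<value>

seed: a₀ = √(S³/(24(L−S))) = √(53.716³/(24·19.516)) = 18.190912
iter 1: u=1.476452  f(a)=+2.241e+00  f'(a)=-2.651e+00  a ← 18.190912 − (+2.241e+00/-2.651e+00) = 19.036131
iter 2: u=1.410896  f(a)=+1.657e-01  f'(a)=-2.273e+00  a ← 19.036131 − (+1.657e-01/-2.273e+00) = 19.109022
iter 3: u=1.405514  f(a)=+1.065e-03  f'(a)=-2.243e+00  a ← 19.109022 − (+1.065e-03/-2.243e+00) = 19.109496
iter 4: u=1.405479  f(a)=+4.463e-08  f'(a)=-2.243e+00  a ← 19.109496 − (+4.463e-08/-2.243e+00) = 19.109496
iter 5: u=1.405479  f(a)=+0.000e+00  f'(a)=-2.243e+00  a ← 19.109496 − (+0.000e+00/-2.243e+00) = 19.109496
converged: |Δa| < 1e-12 after 5 iterations
sag = a·(cosh(S/(2a)) − 1) = 19.109496·(cosh(1.405479) − 1) = 22.193098
T_max/T_min = cosh(S/(2a)) = 2.161365

a=19.109 sag=22.193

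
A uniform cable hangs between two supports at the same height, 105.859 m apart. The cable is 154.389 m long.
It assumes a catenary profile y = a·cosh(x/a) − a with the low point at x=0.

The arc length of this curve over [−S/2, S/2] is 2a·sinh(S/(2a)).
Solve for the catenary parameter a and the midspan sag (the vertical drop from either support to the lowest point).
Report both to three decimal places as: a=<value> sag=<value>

a=33.912 sag=50.403

seed: a₀ = √(S³/(24(L−S))) = √(105.859³/(24·48.530)) = 31.913976
iter 1: u=1.658505  f(a)=+7.129e+00  f'(a)=-3.964e+00  a ← 31.913976 − (+7.129e+00/-3.964e+00) = 33.712168
iter 2: u=1.570041  f(a)=+6.469e-01  f'(a)=-3.275e+00  a ← 33.712168 − (+6.469e-01/-3.275e+00) = 33.909703
iter 3: u=1.560895  f(a)=+6.501e-03  f'(a)=-3.209e+00  a ← 33.909703 − (+6.501e-03/-3.209e+00) = 33.911728
iter 4: u=1.560802  f(a)=+6.711e-07  f'(a)=-3.209e+00  a ← 33.911728 − (+6.711e-07/-3.209e+00) = 33.911728
iter 5: u=1.560802  f(a)=+2.842e-14  f'(a)=-3.209e+00  a ← 33.911728 − (+2.842e-14/-3.209e+00) = 33.911728
converged: |Δa| < 1e-12 after 5 iterations
sag = a·(cosh(S/(2a)) − 1) = 33.911728·(cosh(1.560802) − 1) = 50.403135
T_max/T_min = cosh(S/(2a)) = 2.486304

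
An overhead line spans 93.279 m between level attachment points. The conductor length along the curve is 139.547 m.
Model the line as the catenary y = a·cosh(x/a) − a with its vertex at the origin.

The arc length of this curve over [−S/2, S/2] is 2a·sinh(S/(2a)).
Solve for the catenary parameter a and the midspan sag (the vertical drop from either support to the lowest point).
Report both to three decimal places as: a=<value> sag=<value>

a=28.854 sag=46.650

seed: a₀ = √(S³/(24(L−S))) = √(93.279³/(24·46.268)) = 27.035216
iter 1: u=1.725139  f(a)=+7.394e+00  f'(a)=-4.556e+00  a ← 27.035216 − (+7.394e+00/-4.556e+00) = 28.658057
iter 2: u=1.627448  f(a)=+7.180e-01  f'(a)=-3.710e+00  a ← 28.658057 − (+7.180e-01/-3.710e+00) = 28.851580
iter 3: u=1.616532  f(a)=+8.381e-03  f'(a)=-3.624e+00  a ← 28.851580 − (+8.381e-03/-3.624e+00) = 28.853892
iter 4: u=1.616402  f(a)=+1.171e-06  f'(a)=-3.623e+00  a ← 28.853892 − (+1.171e-06/-3.623e+00) = 28.853892
iter 5: u=1.616402  f(a)=+2.842e-14  f'(a)=-3.623e+00  a ← 28.853892 − (+2.842e-14/-3.623e+00) = 28.853892
converged: |Δa| < 1e-12 after 5 iterations
sag = a·(cosh(S/(2a)) − 1) = 28.853892·(cosh(1.616402) − 1) = 46.650335
T_max/T_min = cosh(S/(2a)) = 2.616778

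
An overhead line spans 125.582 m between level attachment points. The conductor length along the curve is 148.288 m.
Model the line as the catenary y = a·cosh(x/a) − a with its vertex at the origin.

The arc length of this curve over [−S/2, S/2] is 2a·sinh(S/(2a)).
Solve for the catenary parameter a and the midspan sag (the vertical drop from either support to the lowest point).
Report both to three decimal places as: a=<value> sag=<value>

seed: a₀ = √(S³/(24(L−S))) = √(125.582³/(24·22.706)) = 60.285818
iter 1: u=1.041555  f(a)=+1.264e+00  f'(a)=-8.382e-01  a ← 60.285818 − (+1.264e+00/-8.382e-01) = 61.793656
iter 2: u=1.016140  f(a)=+4.897e-02  f'(a)=-7.744e-01  a ← 61.793656 − (+4.897e-02/-7.744e-01) = 61.856894
iter 3: u=1.015101  f(a)=+8.009e-05  f'(a)=-7.719e-01  a ← 61.856894 − (+8.009e-05/-7.719e-01) = 61.856998
iter 4: u=1.015099  f(a)=+2.150e-10  f'(a)=-7.719e-01  a ← 61.856998 − (+2.150e-10/-7.719e-01) = 61.856998
iter 5: u=1.015099  f(a)=+0.000e+00  f'(a)=-7.719e-01  a ← 61.856998 − (+0.000e+00/-7.719e-01) = 61.856998
converged: |Δa| < 1e-12 after 5 iterations
sag = a·(cosh(S/(2a)) − 1) = 61.856998·(cosh(1.015099) − 1) = 34.701901
T_max/T_min = cosh(S/(2a)) = 1.561002

a=61.857 sag=34.702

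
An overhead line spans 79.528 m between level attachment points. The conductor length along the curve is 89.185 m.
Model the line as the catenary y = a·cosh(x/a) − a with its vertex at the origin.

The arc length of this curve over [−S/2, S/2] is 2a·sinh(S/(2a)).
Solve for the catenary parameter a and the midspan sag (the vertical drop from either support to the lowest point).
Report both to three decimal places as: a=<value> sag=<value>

seed: a₀ = √(S³/(24(L−S))) = √(79.528³/(24·9.657)) = 46.585778
iter 1: u=0.853565  f(a)=+3.580e-01  f'(a)=-4.456e-01  a ← 46.585778 − (+3.580e-01/-4.456e-01) = 47.389105
iter 2: u=0.839096  f(a)=+9.469e-03  f'(a)=-4.223e-01  a ← 47.389105 − (+9.469e-03/-4.223e-01) = 47.411527
iter 3: u=0.838699  f(a)=+7.025e-06  f'(a)=-4.217e-01  a ← 47.411527 − (+7.025e-06/-4.217e-01) = 47.411544
iter 4: u=0.838699  f(a)=+3.865e-12  f'(a)=-4.217e-01  a ← 47.411544 − (+3.865e-12/-4.217e-01) = 47.411544
converged: |Δa| < 1e-12 after 4 iterations
sag = a·(cosh(S/(2a)) − 1) = 47.411544·(cosh(0.838699) − 1) = 17.675671
T_max/T_min = cosh(S/(2a)) = 1.372814

a=47.412 sag=17.676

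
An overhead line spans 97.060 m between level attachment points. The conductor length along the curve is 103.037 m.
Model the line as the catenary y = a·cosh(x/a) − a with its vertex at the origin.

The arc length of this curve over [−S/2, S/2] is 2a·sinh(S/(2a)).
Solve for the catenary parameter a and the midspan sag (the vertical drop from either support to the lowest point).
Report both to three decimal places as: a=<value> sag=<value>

seed: a₀ = √(S³/(24(L−S))) = √(97.060³/(24·5.977)) = 79.838649
iter 1: u=0.607851  f(a)=+1.114e-01  f'(a)=-1.553e-01  a ← 79.838649 − (+1.114e-01/-1.553e-01) = 80.555796
iter 2: u=0.602440  f(a)=+1.519e-03  f'(a)=-1.511e-01  a ← 80.555796 − (+1.519e-03/-1.511e-01) = 80.565846
iter 3: u=0.602364  f(a)=+2.910e-07  f'(a)=-1.511e-01  a ← 80.565846 − (+2.910e-07/-1.511e-01) = 80.565848
iter 4: u=0.602364  f(a)=+1.421e-14  f'(a)=-1.511e-01  a ← 80.565848 − (+1.421e-14/-1.511e-01) = 80.565848
converged: |Δa| < 1e-12 after 4 iterations
sag = a·(cosh(S/(2a)) − 1) = 80.565848·(cosh(0.602364) − 1) = 15.063707
T_max/T_min = cosh(S/(2a)) = 1.186974

a=80.566 sag=15.064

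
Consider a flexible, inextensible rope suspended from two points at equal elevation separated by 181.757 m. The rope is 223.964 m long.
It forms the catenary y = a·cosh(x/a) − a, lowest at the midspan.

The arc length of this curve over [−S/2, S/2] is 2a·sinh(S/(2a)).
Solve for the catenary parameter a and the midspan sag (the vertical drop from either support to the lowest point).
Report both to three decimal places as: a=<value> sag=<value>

a=79.541 sag=57.815

seed: a₀ = √(S³/(24(L−S))) = √(181.757³/(24·42.207)) = 76.990804
iter 1: u=1.180381  f(a)=+3.040e+00  f'(a)=-1.257e+00  a ← 76.990804 − (+3.040e+00/-1.257e+00) = 79.409141
iter 2: u=1.144434  f(a)=+1.491e-01  f'(a)=-1.136e+00  a ← 79.409141 − (+1.491e-01/-1.136e+00) = 79.540346
iter 3: u=1.142546  f(a)=+3.997e-04  f'(a)=-1.130e+00  a ← 79.540346 − (+3.997e-04/-1.130e+00) = 79.540699
iter 4: u=1.142541  f(a)=+2.889e-09  f'(a)=-1.130e+00  a ← 79.540699 − (+2.889e-09/-1.130e+00) = 79.540699
iter 5: u=1.142541  f(a)=+5.684e-14  f'(a)=-1.130e+00  a ← 79.540699 − (+5.684e-14/-1.130e+00) = 79.540699
converged: |Δa| < 1e-12 after 5 iterations
sag = a·(cosh(S/(2a)) − 1) = 79.540699·(cosh(1.142541) − 1) = 57.815375
T_max/T_min = cosh(S/(2a)) = 1.726865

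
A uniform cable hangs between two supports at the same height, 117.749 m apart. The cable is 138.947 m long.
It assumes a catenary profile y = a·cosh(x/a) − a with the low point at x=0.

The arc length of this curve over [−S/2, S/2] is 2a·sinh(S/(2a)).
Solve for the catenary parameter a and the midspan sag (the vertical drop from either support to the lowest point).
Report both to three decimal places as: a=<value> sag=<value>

seed: a₀ = √(S³/(24(L−S))) = √(117.749³/(24·21.198)) = 56.647765
iter 1: u=1.039308  f(a)=+1.175e+00  f'(a)=-8.324e-01  a ← 56.647765 − (+1.175e+00/-8.324e-01) = 58.058987
iter 2: u=1.014046  f(a)=+4.533e-02  f'(a)=-7.693e-01  a ← 58.058987 − (+4.533e-02/-7.693e-01) = 58.117911
iter 3: u=1.013018  f(a)=+7.350e-05  f'(a)=-7.668e-01  a ← 58.117911 − (+7.350e-05/-7.668e-01) = 58.118007
iter 4: u=1.013017  f(a)=+1.939e-10  f'(a)=-7.668e-01  a ← 58.118007 − (+1.939e-10/-7.668e-01) = 58.118007
iter 5: u=1.013017  f(a)=+2.842e-14  f'(a)=-7.668e-01  a ← 58.118007 − (+2.842e-14/-7.668e-01) = 58.118007
converged: |Δa| < 1e-12 after 5 iterations
sag = a·(cosh(S/(2a)) − 1) = 58.118007·(cosh(1.013017) − 1) = 32.459418
T_max/T_min = cosh(S/(2a)) = 1.558509

a=58.118 sag=32.459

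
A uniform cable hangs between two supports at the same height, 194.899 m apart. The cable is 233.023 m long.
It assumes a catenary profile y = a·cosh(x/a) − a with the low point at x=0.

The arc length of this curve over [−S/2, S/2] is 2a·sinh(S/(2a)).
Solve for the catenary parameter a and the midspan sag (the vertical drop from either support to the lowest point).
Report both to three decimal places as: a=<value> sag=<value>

a=92.480 sag=56.273

seed: a₀ = √(S³/(24(L−S))) = √(194.899³/(24·38.124)) = 89.951739
iter 1: u=1.083353  f(a)=+2.301e+00  f'(a)=-9.514e-01  a ← 89.951739 − (+2.301e+00/-9.514e-01) = 92.370030
iter 2: u=1.054990  f(a)=+9.605e-02  f'(a)=-8.735e-01  a ← 92.370030 − (+9.605e-02/-8.735e-01) = 92.479991
iter 3: u=1.053736  f(a)=+1.835e-04  f'(a)=-8.701e-01  a ← 92.479991 − (+1.835e-04/-8.701e-01) = 92.480202
iter 4: u=1.053734  f(a)=+6.730e-10  f'(a)=-8.701e-01  a ← 92.480202 − (+6.730e-10/-8.701e-01) = 92.480202
iter 5: u=1.053734  f(a)=-5.684e-14  f'(a)=-8.701e-01  a ← 92.480202 − (-5.684e-14/-8.701e-01) = 92.480202
converged: |Δa| < 1e-12 after 5 iterations
sag = a·(cosh(S/(2a)) − 1) = 92.480202·(cosh(1.053734) − 1) = 56.273008
T_max/T_min = cosh(S/(2a)) = 1.608487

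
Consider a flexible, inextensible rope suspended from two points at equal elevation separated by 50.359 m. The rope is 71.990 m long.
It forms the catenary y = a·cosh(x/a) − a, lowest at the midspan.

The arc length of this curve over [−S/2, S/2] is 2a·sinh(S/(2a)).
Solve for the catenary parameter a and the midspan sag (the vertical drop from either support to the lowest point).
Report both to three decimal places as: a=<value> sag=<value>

seed: a₀ = √(S³/(24(L−S))) = √(50.359³/(24·21.631)) = 15.684538
iter 1: u=1.605371  f(a)=+2.965e+00  f'(a)=-3.538e+00  a ← 15.684538 − (+2.965e+00/-3.538e+00) = 16.522551
iter 2: u=1.523947  f(a)=+2.542e-01  f'(a)=-2.955e+00  a ← 16.522551 − (+2.542e-01/-2.955e+00) = 16.608571
iter 3: u=1.516055  f(a)=+2.256e-03  f'(a)=-2.903e+00  a ← 16.608571 − (+2.256e-03/-2.903e+00) = 16.609348
iter 4: u=1.515984  f(a)=+1.811e-07  f'(a)=-2.902e+00  a ← 16.609348 − (+1.811e-07/-2.902e+00) = 16.609349
iter 5: u=1.515984  f(a)=+0.000e+00  f'(a)=-2.902e+00  a ← 16.609349 − (+0.000e+00/-2.902e+00) = 16.609349
converged: |Δa| < 1e-12 after 5 iterations
sag = a·(cosh(S/(2a)) − 1) = 16.609349·(cosh(1.515984) − 1) = 23.032933
T_max/T_min = cosh(S/(2a)) = 2.386745

a=16.609 sag=23.033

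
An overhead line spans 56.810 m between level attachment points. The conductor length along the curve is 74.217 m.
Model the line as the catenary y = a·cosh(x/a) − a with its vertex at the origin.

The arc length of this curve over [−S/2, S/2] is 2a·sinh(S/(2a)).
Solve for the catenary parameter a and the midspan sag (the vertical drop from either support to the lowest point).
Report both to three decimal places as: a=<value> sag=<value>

a=21.851 sag=21.213

seed: a₀ = √(S³/(24(L−S))) = √(56.810³/(24·17.407)) = 20.949304
iter 1: u=1.355892  f(a)=+1.672e+00  f'(a)=-1.988e+00  a ← 20.949304 − (+1.672e+00/-1.988e+00) = 21.790284
iter 2: u=1.303563  f(a)=+1.059e-01  f'(a)=-1.743e+00  a ← 21.790284 − (+1.059e-01/-1.743e+00) = 21.851056
iter 3: u=1.299937  f(a)=+4.891e-04  f'(a)=-1.727e+00  a ← 21.851056 − (+4.891e-04/-1.727e+00) = 21.851339
iter 4: u=1.299920  f(a)=+1.053e-08  f'(a)=-1.727e+00  a ← 21.851339 − (+1.053e-08/-1.727e+00) = 21.851339
iter 5: u=1.299920  f(a)=+0.000e+00  f'(a)=-1.727e+00  a ← 21.851339 − (+0.000e+00/-1.727e+00) = 21.851339
converged: |Δa| < 1e-12 after 5 iterations
sag = a·(cosh(S/(2a)) − 1) = 21.851339·(cosh(1.299920) − 1) = 21.212820
T_max/T_min = cosh(S/(2a)) = 1.970779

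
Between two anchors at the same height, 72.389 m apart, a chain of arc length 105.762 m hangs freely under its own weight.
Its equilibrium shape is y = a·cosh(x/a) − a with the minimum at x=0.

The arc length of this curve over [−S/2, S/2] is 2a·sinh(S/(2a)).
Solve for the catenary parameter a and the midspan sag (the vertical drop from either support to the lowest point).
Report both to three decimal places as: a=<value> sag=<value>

a=23.132 sag=34.587

seed: a₀ = √(S³/(24(L−S))) = √(72.389³/(24·33.373)) = 21.762341
iter 1: u=1.663171  f(a)=+4.932e+00  f'(a)=-4.004e+00  a ← 21.762341 − (+4.932e+00/-4.004e+00) = 22.994133
iter 2: u=1.574075  f(a)=+4.497e-01  f'(a)=-3.304e+00  a ← 22.994133 − (+4.497e-01/-3.304e+00) = 23.130242
iter 3: u=1.564813  f(a)=+4.568e-03  f'(a)=-3.237e+00  a ← 23.130242 − (+4.568e-03/-3.237e+00) = 23.131653
iter 4: u=1.564717  f(a)=+4.819e-07  f'(a)=-3.237e+00  a ← 23.131653 − (+4.819e-07/-3.237e+00) = 23.131653
iter 5: u=1.564717  f(a)=+2.842e-14  f'(a)=-3.236e+00  a ← 23.131653 − (+2.842e-14/-3.236e+00) = 23.131653
converged: |Δa| < 1e-12 after 5 iterations
sag = a·(cosh(S/(2a)) − 1) = 23.131653·(cosh(1.564717) − 1) = 34.587265
T_max/T_min = cosh(S/(2a)) = 2.495235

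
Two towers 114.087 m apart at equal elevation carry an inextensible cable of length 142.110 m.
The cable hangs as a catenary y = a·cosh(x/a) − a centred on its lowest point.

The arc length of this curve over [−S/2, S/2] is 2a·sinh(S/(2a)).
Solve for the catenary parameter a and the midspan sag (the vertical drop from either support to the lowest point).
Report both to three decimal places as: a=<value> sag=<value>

a=48.630 sag=37.473

seed: a₀ = √(S³/(24(L−S))) = √(114.087³/(24·28.023)) = 46.988470
iter 1: u=1.213989  f(a)=+2.139e+00  f'(a)=-1.378e+00  a ← 46.988470 − (+2.139e+00/-1.378e+00) = 48.540611
iter 2: u=1.175171  f(a)=+1.106e-01  f'(a)=-1.239e+00  a ← 48.540611 − (+1.106e-01/-1.239e+00) = 48.629843
iter 3: u=1.173014  f(a)=+3.310e-04  f'(a)=-1.232e+00  a ← 48.629843 − (+3.310e-04/-1.232e+00) = 48.630112
iter 4: u=1.173008  f(a)=+2.986e-09  f'(a)=-1.232e+00  a ← 48.630112 − (+2.986e-09/-1.232e+00) = 48.630112
iter 5: u=1.173008  f(a)=+0.000e+00  f'(a)=-1.232e+00  a ← 48.630112 − (+0.000e+00/-1.232e+00) = 48.630112
converged: |Δa| < 1e-12 after 5 iterations
sag = a·(cosh(S/(2a)) − 1) = 48.630112·(cosh(1.173008) − 1) = 37.472738
T_max/T_min = cosh(S/(2a)) = 1.770567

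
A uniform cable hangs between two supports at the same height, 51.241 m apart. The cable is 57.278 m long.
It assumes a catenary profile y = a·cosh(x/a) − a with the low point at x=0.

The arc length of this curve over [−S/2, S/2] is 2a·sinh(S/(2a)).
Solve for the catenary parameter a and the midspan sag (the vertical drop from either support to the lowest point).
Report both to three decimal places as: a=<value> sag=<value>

a=30.997 sag=11.205

seed: a₀ = √(S³/(24(L−S))) = √(51.241³/(24·6.037)) = 30.472647
iter 1: u=0.840770  f(a)=+2.170e-01  f'(a)=-4.249e-01  a ← 30.472647 − (+2.170e-01/-4.249e-01) = 30.983303
iter 2: u=0.826913  f(a)=+5.575e-03  f'(a)=-4.034e-01  a ← 30.983303 − (+5.575e-03/-4.034e-01) = 30.997125
iter 3: u=0.826544  f(a)=+3.895e-06  f'(a)=-4.028e-01  a ← 30.997125 − (+3.895e-06/-4.028e-01) = 30.997134
iter 4: u=0.826544  f(a)=+1.911e-12  f'(a)=-4.028e-01  a ← 30.997134 − (+1.911e-12/-4.028e-01) = 30.997134
converged: |Δa| < 1e-12 after 4 iterations
sag = a·(cosh(S/(2a)) − 1) = 30.997134·(cosh(0.826544) − 1) = 11.204935
T_max/T_min = cosh(S/(2a)) = 1.361483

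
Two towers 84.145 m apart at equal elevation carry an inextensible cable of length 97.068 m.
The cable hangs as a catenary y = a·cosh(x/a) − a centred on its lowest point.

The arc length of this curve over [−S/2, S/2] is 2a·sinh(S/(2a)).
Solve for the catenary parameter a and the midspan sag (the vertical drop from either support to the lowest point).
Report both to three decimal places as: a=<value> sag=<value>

a=44.804 sag=21.249

seed: a₀ = √(S³/(24(L−S))) = √(84.145³/(24·12.923)) = 43.828356
iter 1: u=0.959938  f(a)=+6.086e-01  f'(a)=-6.459e-01  a ← 43.828356 − (+6.086e-01/-6.459e-01) = 44.770724
iter 2: u=0.939732  f(a)=+2.018e-02  f'(a)=-6.037e-01  a ← 44.770724 − (+2.018e-02/-6.037e-01) = 44.804159
iter 3: u=0.939031  f(a)=+2.388e-05  f'(a)=-6.022e-01  a ← 44.804159 − (+2.388e-05/-6.022e-01) = 44.804199
iter 4: u=0.939030  f(a)=+3.355e-11  f'(a)=-6.022e-01  a ← 44.804199 − (+3.355e-11/-6.022e-01) = 44.804199
iter 5: u=0.939030  f(a)=-1.421e-14  f'(a)=-6.022e-01  a ← 44.804199 − (-1.421e-14/-6.022e-01) = 44.804199
converged: |Δa| < 1e-12 after 5 iterations
sag = a·(cosh(S/(2a)) − 1) = 44.804199·(cosh(0.939030) − 1) = 21.248548
T_max/T_min = cosh(S/(2a)) = 1.474253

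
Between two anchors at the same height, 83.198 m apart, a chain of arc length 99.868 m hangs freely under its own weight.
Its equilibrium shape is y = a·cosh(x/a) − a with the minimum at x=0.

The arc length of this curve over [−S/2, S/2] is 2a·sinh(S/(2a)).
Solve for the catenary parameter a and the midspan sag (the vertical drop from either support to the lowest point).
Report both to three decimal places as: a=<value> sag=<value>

seed: a₀ = √(S³/(24(L−S))) = √(83.198³/(24·16.670)) = 37.939876
iter 1: u=1.096445  f(a)=+1.031e+00  f'(a)=-9.890e-01  a ← 37.939876 − (+1.031e+00/-9.890e-01) = 38.982496
iter 2: u=1.067120  f(a)=+4.404e-02  f'(a)=-9.062e-01  a ← 38.982496 − (+4.404e-02/-9.062e-01) = 39.031089
iter 3: u=1.065791  f(a)=+8.824e-05  f'(a)=-9.026e-01  a ← 39.031089 − (+8.824e-05/-9.026e-01) = 39.031187
iter 4: u=1.065789  f(a)=+3.558e-10  f'(a)=-9.026e-01  a ← 39.031187 − (+3.558e-10/-9.026e-01) = 39.031187
iter 5: u=1.065789  f(a)=+0.000e+00  f'(a)=-9.026e-01  a ← 39.031187 − (+0.000e+00/-9.026e-01) = 39.031187
converged: |Δa| < 1e-12 after 5 iterations
sag = a·(cosh(S/(2a)) − 1) = 39.031187·(cosh(1.065789) − 1) = 24.347342
T_max/T_min = cosh(S/(2a)) = 1.623792

a=39.031 sag=24.347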